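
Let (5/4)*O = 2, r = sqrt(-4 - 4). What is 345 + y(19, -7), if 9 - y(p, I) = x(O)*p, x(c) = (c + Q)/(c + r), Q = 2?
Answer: 3780/11 + 285*I*sqrt(2)/22 ≈ 343.64 + 18.32*I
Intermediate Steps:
r = 2*I*sqrt(2) (r = sqrt(-8) = 2*I*sqrt(2) ≈ 2.8284*I)
O = 8/5 (O = (4/5)*2 = 8/5 ≈ 1.6000)
x(c) = (2 + c)/(c + 2*I*sqrt(2)) (x(c) = (c + 2)/(c + 2*I*sqrt(2)) = (2 + c)/(c + 2*I*sqrt(2)))
y(p, I) = 9 - 18*p/(5*(8/5 + 2*I*sqrt(2))) (y(p, I) = 9 - (2 + 8/5)/(8/5 + 2*I*sqrt(2))*p = 9 - (18/5)/(8/5 + 2*I*sqrt(2))*p = 9 - 18/(5*(8/5 + 2*I*sqrt(2)))*p = 9 - 18*p/(5*(8/5 + 2*I*sqrt(2))))
345 + y(19, -7) = 345 + (9 - 6/11*19 + (15/22)*I*19*sqrt(2)) = 345 + (9 - 114/11 + 285*I*sqrt(2)/22) = 345 + (-15/11 + 285*I*sqrt(2)/22) = 3780/11 + 285*I*sqrt(2)/22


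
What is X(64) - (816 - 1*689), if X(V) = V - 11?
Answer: -74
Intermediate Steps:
X(V) = -11 + V
X(64) - (816 - 1*689) = (-11 + 64) - (816 - 1*689) = 53 - (816 - 689) = 53 - 1*127 = 53 - 127 = -74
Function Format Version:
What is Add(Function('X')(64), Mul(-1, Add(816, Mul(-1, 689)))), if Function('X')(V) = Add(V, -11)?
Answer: -74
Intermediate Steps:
Function('X')(V) = Add(-11, V)
Add(Function('X')(64), Mul(-1, Add(816, Mul(-1, 689)))) = Add(Add(-11, 64), Mul(-1, Add(816, Mul(-1, 689)))) = Add(53, Mul(-1, Add(816, -689))) = Add(53, Mul(-1, 127)) = Add(53, -127) = -74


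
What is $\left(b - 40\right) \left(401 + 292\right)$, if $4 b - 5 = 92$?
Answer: $- \frac{43659}{4} \approx -10915.0$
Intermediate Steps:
$b = \frac{97}{4}$ ($b = \frac{5}{4} + \frac{1}{4} \cdot 92 = \frac{5}{4} + 23 = \frac{97}{4} \approx 24.25$)
$\left(b - 40\right) \left(401 + 292\right) = \left(\frac{97}{4} - 40\right) \left(401 + 292\right) = \left(- \frac{63}{4}\right) 693 = - \frac{43659}{4}$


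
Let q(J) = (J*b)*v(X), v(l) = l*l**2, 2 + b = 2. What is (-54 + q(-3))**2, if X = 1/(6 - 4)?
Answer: 2916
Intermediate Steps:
b = 0 (b = -2 + 2 = 0)
X = 1/2 ≈ 0.50000
v(l) = l**3
q(J) = 0 (q(J) = (J*0)*(1/2)**3 = 0*(1/8) = 0)
(-54 + q(-3))**2 = (-54 + 0)**2 = (-54)**2 = 2916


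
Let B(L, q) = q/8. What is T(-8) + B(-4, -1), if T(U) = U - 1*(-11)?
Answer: 23/8 ≈ 2.8750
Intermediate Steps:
T(U) = 11 + U (T(U) = U + 11 = 11 + U)
B(L, q) = q/8 (B(L, q) = q*(⅛) = q/8)
T(-8) + B(-4, -1) = (11 - 8) + (⅛)*(-1) = 3 - ⅛ = 23/8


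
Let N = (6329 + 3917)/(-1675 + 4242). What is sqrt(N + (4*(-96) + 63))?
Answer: I*sqrt(2088924487)/2567 ≈ 17.805*I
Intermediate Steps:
N = 10246/2567 ≈ 3.9914
sqrt(N + (4*(-96) + 63)) = sqrt(10246/2567 + (4*(-96) + 63)) = sqrt(10246/2567 + (-384 + 63)) = sqrt(10246/2567 - 321) = sqrt(-813761/2567) = I*sqrt(2088924487)/2567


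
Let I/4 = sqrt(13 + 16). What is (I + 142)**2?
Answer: 20628 + 1136*sqrt(29) ≈ 26746.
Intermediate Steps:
I = 4*sqrt(29) (I = 4*sqrt(13 + 16) = 4*sqrt(29) ≈ 21.541)
(I + 142)**2 = (4*sqrt(29) + 142)**2 = (142 + 4*sqrt(29))**2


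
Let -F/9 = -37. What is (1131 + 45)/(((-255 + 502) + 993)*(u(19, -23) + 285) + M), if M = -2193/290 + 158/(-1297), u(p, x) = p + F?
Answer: 442328880/297094674259 ≈ 0.0014888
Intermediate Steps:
F = 333 (F = -9*(-37) = 333)
u(p, x) = 333 + p (u(p, x) = p + 333 = 333 + p)
M = -2890141/376130 (M = -2193*1/290 + 158*(-1/1297) = -2193/290 - 158/1297 = -2890141/376130 ≈ -7.6839)
(1131 + 45)/(((-255 + 502) + 993)*(u(19, -23) + 285) + M) = (1131 + 45)/(((-255 + 502) + 993)*((333 + 19) + 285) - 2890141/376130) = 1176/((247 + 993)*(352 + 285) - 2890141/376130) = 1176/(1240*637 - 2890141/376130) = 1176/(789880 - 2890141/376130) = 1176/(297094674259/376130) = 1176*(376130/297094674259) = 442328880/297094674259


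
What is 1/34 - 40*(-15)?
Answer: 20401/34 ≈ 600.03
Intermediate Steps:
1/34 - 40*(-15) = 1/34 + 600 = 20401/34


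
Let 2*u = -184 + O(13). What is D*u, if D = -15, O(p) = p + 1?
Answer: 1275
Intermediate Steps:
O(p) = 1 + p
u = -85 (u = (-184 + (1 + 13))/2 = (-184 + 14)/2 = (½)*(-170) = -85)
D*u = -15*(-85) = 1275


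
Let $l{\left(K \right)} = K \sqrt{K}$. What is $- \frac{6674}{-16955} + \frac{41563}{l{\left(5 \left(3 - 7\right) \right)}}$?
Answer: $\frac{6674}{16955} + \frac{41563 i \sqrt{5}}{200} \approx 0.39363 + 464.69 i$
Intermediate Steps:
$l{\left(K \right)} = K^{\frac{3}{2}}$
$- \frac{6674}{-16955} + \frac{41563}{l{\left(5 \left(3 - 7\right) \right)}} = - \frac{6674}{-16955} + \frac{41563}{\left(5 \left(3 - 7\right)\right)^{\frac{3}{2}}} = \left(-6674\right) \left(- \frac{1}{16955}\right) + \frac{41563}{\left(5 \left(-4\right)\right)^{\frac{3}{2}}} = \frac{6674}{16955} + \frac{41563}{\left(-20\right)^{\frac{3}{2}}} = \frac{6674}{16955} + \frac{41563}{\left(-40\right) i \sqrt{5}} = \frac{6674}{16955} + 41563 \frac{i \sqrt{5}}{200} = \frac{6674}{16955} + \frac{41563 i \sqrt{5}}{200}$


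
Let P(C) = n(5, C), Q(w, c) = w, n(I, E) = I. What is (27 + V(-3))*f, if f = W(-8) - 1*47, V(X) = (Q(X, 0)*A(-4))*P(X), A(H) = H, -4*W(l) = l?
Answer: -3915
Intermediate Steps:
W(l) = -l/4
P(C) = 5
V(X) = -20*X (V(X) = (X*(-4))*5 = -4*X*5 = -20*X)
f = -45 (f = -¼*(-8) - 1*47 = 2 - 47 = -45)
(27 + V(-3))*f = (27 - 20*(-3))*(-45) = (27 + 60)*(-45) = 87*(-45) = -3915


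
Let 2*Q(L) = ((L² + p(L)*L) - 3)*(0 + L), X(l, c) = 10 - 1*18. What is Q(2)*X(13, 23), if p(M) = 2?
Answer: -40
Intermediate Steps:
X(l, c) = -8 (X(l, c) = 10 - 18 = -8)
Q(L) = L*(-3 + L² + 2*L)/2 (Q(L) = (((L² + 2*L) - 3)*(0 + L))/2 = ((-3 + L² + 2*L)*L)/2 = (L*(-3 + L² + 2*L))/2 = L*(-3 + L² + 2*L)/2)
Q(2)*X(13, 23) = ((½)*2*(-3 + 2² + 2*2))*(-8) = ((½)*2*(-3 + 4 + 4))*(-8) = ((½)*2*5)*(-8) = 5*(-8) = -40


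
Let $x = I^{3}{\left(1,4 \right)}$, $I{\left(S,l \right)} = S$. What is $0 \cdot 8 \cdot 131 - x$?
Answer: $-1$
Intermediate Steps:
$x = 1$ ($x = 1^{3} = 1$)
$0 \cdot 8 \cdot 131 - x = 0 \cdot 8 \cdot 131 - 1 = 0 \cdot 131 - 1 = 0 - 1 = -1$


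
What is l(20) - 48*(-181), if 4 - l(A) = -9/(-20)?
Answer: 173831/20 ≈ 8691.5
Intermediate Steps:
l(A) = 71/20 (l(A) = 4 - (-9)/(-20) = 4 - (-9)*(-1)/20 = 4 - 1*9/20 = 4 - 9/20 = 71/20)
l(20) - 48*(-181) = 71/20 - 48*(-181) = 71/20 + 8688 = 173831/20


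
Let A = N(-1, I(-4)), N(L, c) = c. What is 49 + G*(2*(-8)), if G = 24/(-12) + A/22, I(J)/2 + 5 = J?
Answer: 1035/11 ≈ 94.091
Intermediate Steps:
I(J) = -10 + 2*J
A = -18 (A = -10 + 2*(-4) = -10 - 8 = -18)
G = -31/11 (G = 24/(-12) - 18/22 = 24*(-1/12) - 18*1/22 = -2 - 9/11 = -31/11 ≈ -2.8182)
49 + G*(2*(-8)) = 49 - 62*(-8)/11 = 49 - 31/11*(-16) = 49 + 496/11 = 1035/11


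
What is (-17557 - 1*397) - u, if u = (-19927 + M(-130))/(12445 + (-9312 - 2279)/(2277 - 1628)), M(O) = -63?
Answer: -72394939323/4032607 ≈ -17952.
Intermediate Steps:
u = -6486755/4032607 (u = (-19927 - 63)/(12445 + (-9312 - 2279)/(2277 - 1628)) = -19990/(12445 - 11591/649) = -19990/8065214/649 = -19990*649/8065214 = -6486755/4032607 ≈ -1.6086)
(-17557 - 1*397) - u = (-17557 - 1*397) - 1*(-6486755/4032607) = (-17557 - 397) + 6486755/4032607 = -17954 + 6486755/4032607 = -72394939323/4032607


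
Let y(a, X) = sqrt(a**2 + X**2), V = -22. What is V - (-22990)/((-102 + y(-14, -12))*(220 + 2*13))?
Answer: -278487/12136 - 11495*sqrt(85)/618936 ≈ -23.118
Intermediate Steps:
y(a, X) = sqrt(X**2 + a**2)
V - (-22990)/((-102 + y(-14, -12))*(220 + 2*13)) = -22 - (-22990)/((-102 + sqrt((-12)**2 + (-14)**2))*(220 + 2*13)) = -22 - (-22990)/((-102 + sqrt(144 + 196))*(220 + 26)) = -22 - (-22990)/((-102 + sqrt(340))*246) = -22 - (-22990)/((-102 + 2*sqrt(85))*246) = -22 - (-22990)/(-25092 + 492*sqrt(85)) = -22 + 22990/(-25092 + 492*sqrt(85))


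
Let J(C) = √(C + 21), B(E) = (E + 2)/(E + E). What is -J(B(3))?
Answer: -√786/6 ≈ -4.6726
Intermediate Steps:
B(E) = (2 + E)/(2*E) (B(E) = (2 + E)/((2*E)) = (2 + E)*(1/(2*E)) = (2 + E)/(2*E))
J(C) = √(21 + C)
-J(B(3)) = -√(21 + (½)*(2 + 3)/3) = -√(21 + (½)*(⅓)*5) = -√(21 + ⅚) = -√(131/6) = -√786/6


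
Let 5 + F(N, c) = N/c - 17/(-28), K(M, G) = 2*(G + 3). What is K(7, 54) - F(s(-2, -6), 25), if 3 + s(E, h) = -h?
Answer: 82791/700 ≈ 118.27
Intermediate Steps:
s(E, h) = -3 - h
K(M, G) = 6 + 2*G (K(M, G) = 2*(3 + G) = 6 + 2*G)
F(N, c) = -123/28 + N/c (F(N, c) = -5 + (N/c - 17/(-28)) = -5 + (N/c - 17*(-1/28)) = -5 + (N/c + 17/28) = -5 + (17/28 + N/c) = -123/28 + N/c)
K(7, 54) - F(s(-2, -6), 25) = (6 + 2*54) - (-123/28 + (-3 - 1*(-6))/25) = (6 + 108) - (-123/28 + (-3 + 6)*(1/25)) = 114 - (-123/28 + 3*(1/25)) = 114 - (-123/28 + 3/25) = 114 - 1*(-2991/700) = 114 + 2991/700 = 82791/700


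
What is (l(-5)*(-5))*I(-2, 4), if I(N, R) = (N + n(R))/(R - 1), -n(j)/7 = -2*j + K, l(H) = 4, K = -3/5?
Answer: -388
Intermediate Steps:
K = -3/5 (K = -3*1/5 = -3/5 ≈ -0.60000)
n(j) = 21/5 + 14*j (n(j) = -7*(-2*j - 3/5) = -7*(-3/5 - 2*j) = 21/5 + 14*j)
I(N, R) = (21/5 + N + 14*R)/(-1 + R) (I(N, R) = (N + (21/5 + 14*R))/(R - 1) = (21/5 + N + 14*R)/(-1 + R))
(l(-5)*(-5))*I(-2, 4) = (4*(-5))*((21/5 - 2 + 14*4)/(-1 + 4)) = -20*(21/5 - 2 + 56)/3 = -20*291/(3*5) = -20*97/5 = -388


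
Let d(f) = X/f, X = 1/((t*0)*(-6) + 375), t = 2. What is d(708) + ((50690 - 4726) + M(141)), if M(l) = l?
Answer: 12240877501/265500 ≈ 46105.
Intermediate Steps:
X = 1/375 (X = 1/((2*0)*(-6) + 375) = 1/(0*(-6) + 375) = 1/(0 + 375) = 1/375 ≈ 0.0026667)
d(f) = 1/(375*f)
d(708) + ((50690 - 4726) + M(141)) = (1/375)/708 + ((50690 - 4726) + 141) = (1/375)*(1/708) + (45964 + 141) = 1/265500 + 46105 = 12240877501/265500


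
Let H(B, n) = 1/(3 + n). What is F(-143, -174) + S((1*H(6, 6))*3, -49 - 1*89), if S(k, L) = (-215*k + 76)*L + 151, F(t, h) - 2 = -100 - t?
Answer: -402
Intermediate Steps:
F(t, h) = -98 - t (F(t, h) = 2 + (-100 - t) = -98 - t)
S(k, L) = 151 + L*(76 - 215*k) (S(k, L) = (76 - 215*k)*L + 151 = L*(76 - 215*k) + 151 = 151 + L*(76 - 215*k))
F(-143, -174) + S((1*H(6, 6))*3, -49 - 1*89) = (-98 - 1*(-143)) + (151 + 76*(-49 - 1*89) - 215*(-49 - 1*89)*(1/(3 + 6))*3) = (-98 + 143) + (151 + 76*(-49 - 89) - 215*(-49 - 89)*(1/9)*3) = 45 + (151 + 76*(-138) - 215*(-138)*(1*(⅑))*3) = 45 + (151 - 10488 - 215*(-138)*(⅑)*3) = 45 + (151 - 10488 - 215*(-138)*⅓) = 45 + (151 - 10488 + 9890) = 45 - 447 = -402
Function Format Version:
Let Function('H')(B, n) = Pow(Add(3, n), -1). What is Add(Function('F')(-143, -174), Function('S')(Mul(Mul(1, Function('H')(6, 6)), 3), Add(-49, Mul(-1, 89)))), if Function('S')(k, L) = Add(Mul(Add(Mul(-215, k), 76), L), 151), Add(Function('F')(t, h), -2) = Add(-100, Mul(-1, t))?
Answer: -402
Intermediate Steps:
Function('F')(t, h) = Add(-98, Mul(-1, t)) (Function('F')(t, h) = Add(2, Add(-100, Mul(-1, t))) = Add(-98, Mul(-1, t)))
Function('S')(k, L) = Add(151, Mul(L, Add(76, Mul(-215, k)))) (Function('S')(k, L) = Add(Mul(Add(76, Mul(-215, k)), L), 151) = Add(Mul(L, Add(76, Mul(-215, k))), 151) = Add(151, Mul(L, Add(76, Mul(-215, k)))))
Add(Function('F')(-143, -174), Function('S')(Mul(Mul(1, Function('H')(6, 6)), 3), Add(-49, Mul(-1, 89)))) = Add(Add(-98, Mul(-1, -143)), Add(151, Mul(76, Add(-49, Mul(-1, 89))), Mul(-215, Add(-49, Mul(-1, 89)), Mul(Mul(1, Pow(Add(3, 6), -1)), 3)))) = Add(Add(-98, 143), Add(151, Mul(76, Add(-49, -89)), Mul(-215, Add(-49, -89), Mul(Mul(1, Pow(9, -1)), 3)))) = Add(45, Add(151, Mul(76, -138), Mul(-215, -138, Mul(Mul(1, Rational(1, 9)), 3)))) = Add(45, Add(151, -10488, Mul(-215, -138, Mul(Rational(1, 9), 3)))) = Add(45, Add(151, -10488, Mul(-215, -138, Rational(1, 3)))) = Add(45, Add(151, -10488, 9890)) = Add(45, -447) = -402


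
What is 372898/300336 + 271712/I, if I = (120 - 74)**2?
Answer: 10299243425/79438872 ≈ 129.65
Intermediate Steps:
I = 2116 (I = 46**2 = 2116)
372898/300336 + 271712/I = 372898/300336 + 271712/2116 = 372898*(1/300336) + 271712*(1/2116) = 186449/150168 + 67928/529 = 10299243425/79438872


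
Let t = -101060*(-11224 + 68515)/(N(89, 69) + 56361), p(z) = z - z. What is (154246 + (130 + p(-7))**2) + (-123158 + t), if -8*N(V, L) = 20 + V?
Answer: -24686645028/450779 ≈ -54764.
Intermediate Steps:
N(V, L) = -5/2 - V/8 (N(V, L) = -(20 + V)/8 = -5/2 - V/8)
p(z) = 0
t = -46318627680/450779 (t = -101060*(-11224 + 68515)/((-5/2 - 1/8*89) + 56361) = -101060*57291/((-5/2 - 89/8) + 56361) = -101060*57291/(-109/8 + 56361) = -101060/((450779/8)*(1/57291)) = -101060/450779/458328 = -101060*458328/450779 = -46318627680/450779 ≈ -1.0275e+5)
(154246 + (130 + p(-7))**2) + (-123158 + t) = (154246 + (130 + 0)**2) + (-123158 - 46318627680/450779) = (154246 + 130**2) - 101835667762/450779 = (154246 + 16900) - 101835667762/450779 = 171146 - 101835667762/450779 = -24686645028/450779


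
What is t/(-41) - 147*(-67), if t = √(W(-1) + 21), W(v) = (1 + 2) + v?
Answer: 9849 - √23/41 ≈ 9848.9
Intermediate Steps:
W(v) = 3 + v
t = √23 (t = √((3 - 1) + 21) = √(2 + 21) = √23 ≈ 4.7958)
t/(-41) - 147*(-67) = √23/(-41) - 147*(-67) = √23*(-1/41) + 9849 = -√23/41 + 9849 = 9849 - √23/41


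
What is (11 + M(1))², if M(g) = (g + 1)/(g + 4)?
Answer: 3249/25 ≈ 129.96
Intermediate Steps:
M(g) = (1 + g)/(4 + g)
(11 + M(1))² = (11 + (1 + 1)/(4 + 1))² = (11 + 2/5)² = (11 + (⅕)*2)² = (11 + ⅖)² = (57/5)² = 3249/25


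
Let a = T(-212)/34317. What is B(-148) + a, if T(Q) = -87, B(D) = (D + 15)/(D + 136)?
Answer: 507013/45756 ≈ 11.081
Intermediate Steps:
B(D) = (15 + D)/(136 + D)
a = -29/11439 (a = -87/34317 = -87*1/34317 = -29/11439 ≈ -0.0025352)
B(-148) + a = (15 - 148)/(136 - 148) - 29/11439 = -133/(-12) - 29/11439 = -1/12*(-133) - 29/11439 = 133/12 - 29/11439 = 507013/45756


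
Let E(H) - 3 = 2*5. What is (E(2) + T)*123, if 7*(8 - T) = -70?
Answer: 3813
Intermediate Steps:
T = 18 (T = 8 - ⅐*(-70) = 8 + 10 = 18)
E(H) = 13 (E(H) = 3 + 2*5 = 3 + 10 = 13)
(E(2) + T)*123 = (13 + 18)*123 = 31*123 = 3813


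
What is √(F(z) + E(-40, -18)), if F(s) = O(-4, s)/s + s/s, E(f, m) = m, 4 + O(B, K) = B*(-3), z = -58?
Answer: I*√14413/29 ≈ 4.1398*I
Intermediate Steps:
O(B, K) = -4 - 3*B (O(B, K) = -4 + B*(-3) = -4 - 3*B)
F(s) = 1 + 8/s (F(s) = (-4 - 3*(-4))/s + s/s = (-4 + 12)/s + 1 = 8/s + 1 = 1 + 8/s)
√(F(z) + E(-40, -18)) = √((8 - 58)/(-58) - 18) = √(-1/58*(-50) - 18) = √(25/29 - 18) = √(-497/29) = I*√14413/29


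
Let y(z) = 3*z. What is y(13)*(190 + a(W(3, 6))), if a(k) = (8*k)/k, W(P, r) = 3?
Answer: 7722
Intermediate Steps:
a(k) = 8
y(13)*(190 + a(W(3, 6))) = (3*13)*(190 + 8) = 39*198 = 7722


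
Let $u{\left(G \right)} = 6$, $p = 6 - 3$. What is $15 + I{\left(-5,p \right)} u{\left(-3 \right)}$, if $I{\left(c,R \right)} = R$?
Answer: $33$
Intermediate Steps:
$p = 3$ ($p = 6 - 3 = 3$)
$15 + I{\left(-5,p \right)} u{\left(-3 \right)} = 15 + 3 \cdot 6 = 15 + 18 = 33$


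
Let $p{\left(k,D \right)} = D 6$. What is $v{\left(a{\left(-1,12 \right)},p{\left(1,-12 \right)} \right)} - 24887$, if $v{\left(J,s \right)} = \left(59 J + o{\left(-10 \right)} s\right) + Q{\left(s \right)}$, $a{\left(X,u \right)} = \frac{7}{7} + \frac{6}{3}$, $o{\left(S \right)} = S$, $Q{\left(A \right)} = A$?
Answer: $-24062$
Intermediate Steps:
$p{\left(k,D \right)} = 6 D$
$a{\left(X,u \right)} = 3$ ($a{\left(X,u \right)} = 7 \cdot \frac{1}{7} + 6 \cdot \frac{1}{3} = 1 + 2 = 3$)
$v{\left(J,s \right)} = - 9 s + 59 J$ ($v{\left(J,s \right)} = \left(59 J - 10 s\right) + s = \left(- 10 s + 59 J\right) + s = - 9 s + 59 J$)
$v{\left(a{\left(-1,12 \right)},p{\left(1,-12 \right)} \right)} - 24887 = \left(- 9 \cdot 6 \left(-12\right) + 59 \cdot 3\right) - 24887 = \left(\left(-9\right) \left(-72\right) + 177\right) - 24887 = \left(648 + 177\right) - 24887 = 825 - 24887 = -24062$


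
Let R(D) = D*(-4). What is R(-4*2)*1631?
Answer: 52192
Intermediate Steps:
R(D) = -4*D
R(-4*2)*1631 = -(-16)*2*1631 = -4*(-8)*1631 = 32*1631 = 52192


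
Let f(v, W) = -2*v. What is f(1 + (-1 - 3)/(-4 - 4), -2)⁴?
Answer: 81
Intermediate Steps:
f(1 + (-1 - 3)/(-4 - 4), -2)⁴ = (-2*(1 + (-1 - 3)/(-4 - 4)))⁴ = (-2*(1 - 4/(-8)))⁴ = (-2*(1 - 4*(-⅛)))⁴ = (-2*(1 + ½))⁴ = (-2*3/2)⁴ = (-3)⁴ = 81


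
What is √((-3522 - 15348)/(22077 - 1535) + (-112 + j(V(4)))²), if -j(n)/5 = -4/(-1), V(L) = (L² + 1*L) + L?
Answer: √1838020809099/10271 ≈ 132.00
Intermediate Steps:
V(L) = L² + 2*L (V(L) = (L² + L) + L = (L + L²) + L = L² + 2*L)
j(n) = -20 (j(n) = -(-20)/(-1) = -(-20)*(-1) = -5*4 = -20)
√((-3522 - 15348)/(22077 - 1535) + (-112 + j(V(4)))²) = √((-3522 - 15348)/(22077 - 1535) + (-112 - 20)²) = √(-18870/20542 + (-132)²) = √(-18870*1/20542 + 17424) = √(-9435/10271 + 17424) = √(178952469/10271) = √1838020809099/10271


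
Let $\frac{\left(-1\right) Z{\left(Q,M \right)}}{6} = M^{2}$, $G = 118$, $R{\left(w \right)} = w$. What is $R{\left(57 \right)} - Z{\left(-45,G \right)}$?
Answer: $83601$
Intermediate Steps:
$Z{\left(Q,M \right)} = - 6 M^{2}$
$R{\left(57 \right)} - Z{\left(-45,G \right)} = 57 - - 6 \cdot 118^{2} = 57 - \left(-6\right) 13924 = 57 - -83544 = 57 + 83544 = 83601$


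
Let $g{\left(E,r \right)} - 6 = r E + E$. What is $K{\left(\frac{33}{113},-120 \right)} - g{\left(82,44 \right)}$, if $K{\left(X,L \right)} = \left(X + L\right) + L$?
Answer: $- \frac{444735}{113} \approx -3935.7$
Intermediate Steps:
$K{\left(X,L \right)} = X + 2 L$ ($K{\left(X,L \right)} = \left(L + X\right) + L = X + 2 L$)
$g{\left(E,r \right)} = 6 + E + E r$ ($g{\left(E,r \right)} = 6 + \left(r E + E\right) = 6 + \left(E r + E\right) = 6 + \left(E + E r\right) = 6 + E + E r$)
$K{\left(\frac{33}{113},-120 \right)} - g{\left(82,44 \right)} = \left(\frac{33}{113} + 2 \left(-120\right)\right) - \left(6 + 82 + 82 \cdot 44\right) = \left(33 \cdot \frac{1}{113} - 240\right) - \left(6 + 82 + 3608\right) = \left(\frac{33}{113} - 240\right) - 3696 = - \frac{27087}{113} - 3696 = - \frac{444735}{113}$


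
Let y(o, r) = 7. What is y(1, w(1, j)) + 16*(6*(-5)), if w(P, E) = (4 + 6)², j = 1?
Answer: -473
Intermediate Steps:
w(P, E) = 100 (w(P, E) = 10² = 100)
y(1, w(1, j)) + 16*(6*(-5)) = 7 + 16*(6*(-5)) = 7 + 16*(-30) = 7 - 480 = -473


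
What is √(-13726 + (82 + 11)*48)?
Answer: I*√9262 ≈ 96.239*I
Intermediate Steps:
√(-13726 + (82 + 11)*48) = √(-13726 + 93*48) = √(-13726 + 4464) = √(-9262) = I*√9262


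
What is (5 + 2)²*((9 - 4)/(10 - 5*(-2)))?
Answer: 49/4 ≈ 12.250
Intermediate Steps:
(5 + 2)²*((9 - 4)/(10 - 5*(-2))) = 7²*(5/(10 + 10)) = 49*(5/20) = 49*(5*(1/20)) = 49*(¼) = 49/4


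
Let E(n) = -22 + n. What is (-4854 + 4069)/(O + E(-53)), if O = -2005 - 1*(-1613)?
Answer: 785/467 ≈ 1.6809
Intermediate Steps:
O = -392 (O = -2005 + 1613 = -392)
(-4854 + 4069)/(O + E(-53)) = (-4854 + 4069)/(-392 + (-22 - 53)) = -785/(-392 - 75) = -785/(-467) = -785*(-1/467) = 785/467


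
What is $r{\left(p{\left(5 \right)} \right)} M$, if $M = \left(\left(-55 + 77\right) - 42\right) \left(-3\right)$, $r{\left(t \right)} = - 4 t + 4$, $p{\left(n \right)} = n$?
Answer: $-960$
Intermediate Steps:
$r{\left(t \right)} = 4 - 4 t$
$M = 60$ ($M = \left(22 - 42\right) \left(-3\right) = \left(-20\right) \left(-3\right) = 60$)
$r{\left(p{\left(5 \right)} \right)} M = \left(4 - 20\right) 60 = \left(-16\right) 60 = -960$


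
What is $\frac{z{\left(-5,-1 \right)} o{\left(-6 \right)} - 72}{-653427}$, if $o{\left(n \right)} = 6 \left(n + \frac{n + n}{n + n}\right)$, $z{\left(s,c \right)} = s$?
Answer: $- \frac{26}{217809} \approx -0.00011937$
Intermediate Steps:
$o{\left(n \right)} = 6 + 6 n$ ($o{\left(n \right)} = 6 \left(n + \frac{2 n}{2 n}\right) = 6 \left(n + 2 n \frac{1}{2 n}\right) = 6 \left(n + 1\right) = 6 \left(1 + n\right) = 6 + 6 n$)
$\frac{z{\left(-5,-1 \right)} o{\left(-6 \right)} - 72}{-653427} = \frac{- 5 \left(6 + 6 \left(-6\right)\right) - 72}{-653427} = \left(- 5 \left(6 - 36\right) - 72\right) \left(- \frac{1}{653427}\right) = \left(\left(-5\right) \left(-30\right) - 72\right) \left(- \frac{1}{653427}\right) = \left(150 - 72\right) \left(- \frac{1}{653427}\right) = 78 \left(- \frac{1}{653427}\right) = - \frac{26}{217809}$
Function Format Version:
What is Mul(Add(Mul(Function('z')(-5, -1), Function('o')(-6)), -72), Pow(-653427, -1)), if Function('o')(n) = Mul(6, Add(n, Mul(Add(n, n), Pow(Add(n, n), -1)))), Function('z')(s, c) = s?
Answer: Rational(-26, 217809) ≈ -0.00011937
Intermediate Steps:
Function('o')(n) = Add(6, Mul(6, n)) (Function('o')(n) = Mul(6, Add(n, Mul(Mul(2, n), Pow(Mul(2, n), -1)))) = Mul(6, Add(n, Mul(Mul(2, n), Mul(Rational(1, 2), Pow(n, -1))))) = Mul(6, Add(n, 1)) = Mul(6, Add(1, n)) = Add(6, Mul(6, n)))
Mul(Add(Mul(Function('z')(-5, -1), Function('o')(-6)), -72), Pow(-653427, -1)) = Mul(Add(Mul(-5, Add(6, Mul(6, -6))), -72), Pow(-653427, -1)) = Mul(Add(Mul(-5, Add(6, -36)), -72), Rational(-1, 653427)) = Mul(Add(Mul(-5, -30), -72), Rational(-1, 653427)) = Mul(Add(150, -72), Rational(-1, 653427)) = Mul(78, Rational(-1, 653427)) = Rational(-26, 217809)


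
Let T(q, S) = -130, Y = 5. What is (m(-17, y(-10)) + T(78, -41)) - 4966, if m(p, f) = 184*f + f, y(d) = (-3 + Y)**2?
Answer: -4356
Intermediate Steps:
y(d) = 4 (y(d) = (-3 + 5)**2 = 2**2 = 4)
m(p, f) = 185*f
(m(-17, y(-10)) + T(78, -41)) - 4966 = (185*4 - 130) - 4966 = (740 - 130) - 4966 = 610 - 4966 = -4356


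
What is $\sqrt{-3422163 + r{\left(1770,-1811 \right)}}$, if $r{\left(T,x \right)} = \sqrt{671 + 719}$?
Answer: $\sqrt{-3422163 + \sqrt{1390}} \approx 1849.9 i$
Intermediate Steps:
$r{\left(T,x \right)} = \sqrt{1390}$
$\sqrt{-3422163 + r{\left(1770,-1811 \right)}} = \sqrt{-3422163 + \sqrt{1390}}$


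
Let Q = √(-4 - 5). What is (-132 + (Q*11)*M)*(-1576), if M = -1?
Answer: 208032 + 52008*I ≈ 2.0803e+5 + 52008.0*I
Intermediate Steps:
Q = 3*I (Q = √(-9) = 3*I ≈ 3.0*I)
(-132 + (Q*11)*M)*(-1576) = (-132 + ((3*I)*11)*(-1))*(-1576) = (-132 + (33*I)*(-1))*(-1576) = (-132 - 33*I)*(-1576) = 208032 + 52008*I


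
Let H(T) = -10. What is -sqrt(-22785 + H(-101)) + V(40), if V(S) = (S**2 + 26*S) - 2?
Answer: 2638 - I*sqrt(22795) ≈ 2638.0 - 150.98*I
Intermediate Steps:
V(S) = -2 + S**2 + 26*S
-sqrt(-22785 + H(-101)) + V(40) = -sqrt(-22785 - 10) + (-2 + 40**2 + 26*40) = -sqrt(-22795) + (-2 + 1600 + 1040) = -I*sqrt(22795) + 2638 = 2638 - I*sqrt(22795)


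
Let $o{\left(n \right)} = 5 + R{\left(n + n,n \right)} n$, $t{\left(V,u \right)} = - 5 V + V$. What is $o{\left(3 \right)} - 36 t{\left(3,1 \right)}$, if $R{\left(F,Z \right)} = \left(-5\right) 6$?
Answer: $347$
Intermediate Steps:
$R{\left(F,Z \right)} = -30$
$t{\left(V,u \right)} = - 4 V$
$o{\left(n \right)} = 5 - 30 n$
$o{\left(3 \right)} - 36 t{\left(3,1 \right)} = \left(5 - 90\right) - 36 \left(\left(-4\right) 3\right) = \left(5 - 90\right) - -432 = -85 + 432 = 347$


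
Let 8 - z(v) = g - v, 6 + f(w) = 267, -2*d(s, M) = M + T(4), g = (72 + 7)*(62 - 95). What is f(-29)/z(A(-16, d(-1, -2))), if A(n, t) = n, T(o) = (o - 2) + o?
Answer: 261/2599 ≈ 0.10042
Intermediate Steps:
g = -2607 (g = 79*(-33) = -2607)
T(o) = -2 + 2*o (T(o) = (-2 + o) + o = -2 + 2*o)
d(s, M) = -3 - M/2 (d(s, M) = -(M + (-2 + 2*4))/2 = -(M + (-2 + 8))/2 = -(M + 6)/2 = -(6 + M)/2 = -3 - M/2)
f(w) = 261 (f(w) = -6 + 267 = 261)
z(v) = 2615 + v (z(v) = 8 - (-2607 - v) = 8 + (2607 + v) = 2615 + v)
f(-29)/z(A(-16, d(-1, -2))) = 261/(2615 - 16) = 261/2599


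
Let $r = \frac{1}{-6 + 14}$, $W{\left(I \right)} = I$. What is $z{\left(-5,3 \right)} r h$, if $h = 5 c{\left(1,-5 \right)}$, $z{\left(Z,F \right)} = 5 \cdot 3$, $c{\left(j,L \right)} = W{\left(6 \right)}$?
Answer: $\frac{225}{4} \approx 56.25$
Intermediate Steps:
$c{\left(j,L \right)} = 6$
$r = \frac{1}{8} \approx 0.125$
$z{\left(Z,F \right)} = 15$
$h = 30$ ($h = 5 \cdot 6 = 30$)
$z{\left(-5,3 \right)} r h = 15 \cdot \frac{1}{8} \cdot 30 = \frac{15}{8} \cdot 30 = \frac{225}{4}$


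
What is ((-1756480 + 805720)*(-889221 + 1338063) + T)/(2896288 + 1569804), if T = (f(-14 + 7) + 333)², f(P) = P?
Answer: -106685228411/1116523 ≈ -95551.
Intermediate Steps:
T = 106276 (T = ((-14 + 7) + 333)² = (-7 + 333)² = 326² = 106276)
((-1756480 + 805720)*(-889221 + 1338063) + T)/(2896288 + 1569804) = ((-1756480 + 805720)*(-889221 + 1338063) + 106276)/(2896288 + 1569804) = (-950760*448842 + 106276)/4466092 = (-426741019920 + 106276)*(1/4466092) = -426740913644*1/4466092 = -106685228411/1116523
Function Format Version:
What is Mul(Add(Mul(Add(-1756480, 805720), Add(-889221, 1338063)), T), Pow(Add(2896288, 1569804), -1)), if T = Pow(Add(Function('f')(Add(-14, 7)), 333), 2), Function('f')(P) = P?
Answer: Rational(-106685228411, 1116523) ≈ -95551.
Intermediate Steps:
T = 106276 (T = Pow(Add(Add(-14, 7), 333), 2) = Pow(Add(-7, 333), 2) = Pow(326, 2) = 106276)
Mul(Add(Mul(Add(-1756480, 805720), Add(-889221, 1338063)), T), Pow(Add(2896288, 1569804), -1)) = Mul(Add(Mul(Add(-1756480, 805720), Add(-889221, 1338063)), 106276), Pow(Add(2896288, 1569804), -1)) = Mul(Add(Mul(-950760, 448842), 106276), Pow(4466092, -1)) = Mul(Add(-426741019920, 106276), Rational(1, 4466092)) = Mul(-426740913644, Rational(1, 4466092)) = Rational(-106685228411, 1116523)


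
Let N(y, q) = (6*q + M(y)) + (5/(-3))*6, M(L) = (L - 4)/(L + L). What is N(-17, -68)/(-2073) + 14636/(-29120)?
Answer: -77291579/256554480 ≈ -0.30127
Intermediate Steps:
M(L) = (-4 + L)/(2*L) (M(L) = (-4 + L)/((2*L)) = (-4 + L)*(1/(2*L)) = (-4 + L)/(2*L))
N(y, q) = -10 + 6*q + (-4 + y)/(2*y) (N(y, q) = (6*q + (-4 + y)/(2*y)) + (5/(-3))*6 = (6*q + (-4 + y)/(2*y)) + (5*(-1/3))*6 = (6*q + (-4 + y)/(2*y)) - 5/3*6 = (6*q + (-4 + y)/(2*y)) - 10 = -10 + 6*q + (-4 + y)/(2*y))
N(-17, -68)/(-2073) + 14636/(-29120) = (-19/2 - 2/(-17) + 6*(-68))/(-2073) + 14636/(-29120) = (-19/2 - 2*(-1/17) - 408)*(-1/2073) + 14636*(-1/29120) = (-19/2 + 2/17 - 408)*(-1/2073) - 3659/7280 = -14191/34*(-1/2073) - 3659/7280 = 14191/70482 - 3659/7280 = -77291579/256554480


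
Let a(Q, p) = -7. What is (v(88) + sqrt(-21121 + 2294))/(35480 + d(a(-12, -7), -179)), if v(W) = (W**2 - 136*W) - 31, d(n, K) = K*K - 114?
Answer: -4255/67407 + I*sqrt(18827)/67407 ≈ -0.063124 + 0.0020356*I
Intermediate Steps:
d(n, K) = -114 + K**2 (d(n, K) = K**2 - 114 = -114 + K**2)
v(W) = -31 + W**2 - 136*W
(v(88) + sqrt(-21121 + 2294))/(35480 + d(a(-12, -7), -179)) = ((-31 + 88**2 - 136*88) + sqrt(-21121 + 2294))/(35480 + (-114 + (-179)**2)) = ((-31 + 7744 - 11968) + sqrt(-18827))/(35480 + (-114 + 32041)) = (-4255 + I*sqrt(18827))/(35480 + 31927) = (-4255 + I*sqrt(18827))/67407 = (-4255 + I*sqrt(18827))*(1/67407) = -4255/67407 + I*sqrt(18827)/67407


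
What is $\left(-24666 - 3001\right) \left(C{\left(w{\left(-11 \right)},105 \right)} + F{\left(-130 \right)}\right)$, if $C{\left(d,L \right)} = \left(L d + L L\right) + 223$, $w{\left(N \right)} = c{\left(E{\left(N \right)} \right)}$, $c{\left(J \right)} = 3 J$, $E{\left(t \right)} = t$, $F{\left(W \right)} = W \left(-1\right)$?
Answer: $-218928971$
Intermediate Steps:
$F{\left(W \right)} = - W$
$w{\left(N \right)} = 3 N$
$C{\left(d,L \right)} = 223 + L^{2} + L d$ ($C{\left(d,L \right)} = \left(L d + L^{2}\right) + 223 = \left(L^{2} + L d\right) + 223 = 223 + L^{2} + L d$)
$\left(-24666 - 3001\right) \left(C{\left(w{\left(-11 \right)},105 \right)} + F{\left(-130 \right)}\right) = \left(-24666 - 3001\right) \left(\left(223 + 105^{2} + 105 \cdot 3 \left(-11\right)\right) - -130\right) = - 27667 \left(\left(223 + 11025 + 105 \left(-33\right)\right) + 130\right) = - 27667 \left(\left(223 + 11025 - 3465\right) + 130\right) = - 27667 \left(7783 + 130\right) = \left(-27667\right) 7913 = -218928971$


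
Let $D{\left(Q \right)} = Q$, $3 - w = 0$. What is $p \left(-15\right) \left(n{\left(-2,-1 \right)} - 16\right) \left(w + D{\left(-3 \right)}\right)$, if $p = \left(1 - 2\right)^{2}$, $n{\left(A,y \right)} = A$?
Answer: $0$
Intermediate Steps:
$w = 3$ ($w = 3 - 0 = 3 + 0 = 3$)
$p = 1$ ($p = \left(-1\right)^{2} = 1$)
$p \left(-15\right) \left(n{\left(-2,-1 \right)} - 16\right) \left(w + D{\left(-3 \right)}\right) = 1 \left(-15\right) \left(-2 - 16\right) \left(3 - 3\right) = - 15 \left(\left(-18\right) 0\right) = \left(-15\right) 0 = 0$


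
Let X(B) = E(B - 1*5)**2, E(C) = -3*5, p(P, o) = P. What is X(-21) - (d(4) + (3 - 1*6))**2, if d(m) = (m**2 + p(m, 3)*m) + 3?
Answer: -799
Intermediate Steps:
d(m) = 3 + 2*m**2 (d(m) = (m**2 + m*m) + 3 = (m**2 + m**2) + 3 = 2*m**2 + 3 = 3 + 2*m**2)
E(C) = -15
X(B) = 225 (X(B) = (-15)**2 = 225)
X(-21) - (d(4) + (3 - 1*6))**2 = 225 - ((3 + 2*4**2) + (3 - 1*6))**2 = 225 - ((3 + 2*16) + (3 - 6))**2 = 225 - ((3 + 32) - 3)**2 = 225 - (35 - 3)**2 = 225 - 1*32**2 = 225 - 1*1024 = 225 - 1024 = -799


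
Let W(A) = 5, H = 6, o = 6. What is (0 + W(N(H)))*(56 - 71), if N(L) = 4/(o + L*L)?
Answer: -75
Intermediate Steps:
N(L) = 4/(6 + L²) (N(L) = 4/(6 + L*L) = 4/(6 + L²))
(0 + W(N(H)))*(56 - 71) = (0 + 5)*(56 - 71) = 5*(-15) = -75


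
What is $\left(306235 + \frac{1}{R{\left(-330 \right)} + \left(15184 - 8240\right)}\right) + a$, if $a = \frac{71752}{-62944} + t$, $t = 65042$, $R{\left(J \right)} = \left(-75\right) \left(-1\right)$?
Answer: $\frac{20503892047741}{55225492} \approx 3.7128 \cdot 10^{5}$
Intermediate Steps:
$R{\left(J \right)} = 75$
$a = \frac{511741487}{7868}$ ($a = \frac{71752}{-62944} + 65042 = 71752 \left(- \frac{1}{62944}\right) + 65042 = - \frac{8969}{7868} + 65042 = \frac{511741487}{7868} \approx 65041.0$)
$\left(306235 + \frac{1}{R{\left(-330 \right)} + \left(15184 - 8240\right)}\right) + a = \left(306235 + \frac{1}{75 + \left(15184 - 8240\right)}\right) + \frac{511741487}{7868} = \left(306235 + \frac{1}{75 + 6944}\right) + \frac{511741487}{7868} = \left(306235 + \frac{1}{7019}\right) + \frac{511741487}{7868} = \frac{2149463466}{7019} + \frac{511741487}{7868} = \frac{20503892047741}{55225492}$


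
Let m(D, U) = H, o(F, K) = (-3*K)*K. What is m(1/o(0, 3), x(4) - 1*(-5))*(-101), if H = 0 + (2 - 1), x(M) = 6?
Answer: -101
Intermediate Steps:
o(F, K) = -3*K²
H = 1 (H = 0 + 1 = 1)
m(D, U) = 1
m(1/o(0, 3), x(4) - 1*(-5))*(-101) = 1*(-101) = -101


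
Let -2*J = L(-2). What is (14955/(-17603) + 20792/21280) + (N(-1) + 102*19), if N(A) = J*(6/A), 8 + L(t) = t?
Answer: 89346123737/46823980 ≈ 1908.1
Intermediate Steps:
L(t) = -8 + t
J = 5 (J = -(-8 - 2)/2 = -½*(-10) = 5)
N(A) = 30/A (N(A) = 5*(6/A) = 30/A)
(14955/(-17603) + 20792/21280) + (N(-1) + 102*19) = (14955/(-17603) + 20792/21280) + (30/(-1) + 102*19) = (14955*(-1/17603) + 20792*(1/21280)) + (30*(-1) + 1938) = (-14955/17603 + 2599/2660) + (-30 + 1938) = 5969897/46823980 + 1908 = 89346123737/46823980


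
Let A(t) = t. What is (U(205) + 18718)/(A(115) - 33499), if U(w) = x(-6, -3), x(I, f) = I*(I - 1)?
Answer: -2345/4173 ≈ -0.56195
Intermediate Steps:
x(I, f) = I*(-1 + I)
U(w) = 42 (U(w) = -6*(-1 - 6) = -6*(-7) = 42)
(U(205) + 18718)/(A(115) - 33499) = (42 + 18718)/(115 - 33499) = 18760/(-33384) = 18760*(-1/33384) = -2345/4173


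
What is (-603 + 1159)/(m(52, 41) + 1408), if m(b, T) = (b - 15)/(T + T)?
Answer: 45592/115493 ≈ 0.39476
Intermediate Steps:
m(b, T) = (-15 + b)/(2*T) (m(b, T) = (-15 + b)/((2*T)) = (-15 + b)*(1/(2*T)) = (-15 + b)/(2*T))
(-603 + 1159)/(m(52, 41) + 1408) = (-603 + 1159)/((1/2)*(-15 + 52)/41 + 1408) = 556/((1/2)*(1/41)*37 + 1408) = 556/(37/82 + 1408) = 556/(115493/82) = 556*(82/115493) = 45592/115493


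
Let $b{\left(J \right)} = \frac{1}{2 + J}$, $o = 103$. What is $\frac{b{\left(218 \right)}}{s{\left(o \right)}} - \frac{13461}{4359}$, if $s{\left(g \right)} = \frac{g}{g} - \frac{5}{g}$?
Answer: $- \frac{96590061}{31326680} \approx -3.0833$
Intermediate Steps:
$s{\left(g \right)} = 1 - \frac{5}{g}$
$\frac{b{\left(218 \right)}}{s{\left(o \right)}} - \frac{13461}{4359} = \frac{1}{\left(2 + 218\right) \frac{-5 + 103}{103}} - \frac{13461}{4359} = \frac{1}{220 \cdot \frac{1}{103} \cdot 98} - \frac{4487}{1453} = \frac{1}{220 \cdot \frac{98}{103}} - \frac{4487}{1453} = \frac{1}{220} \cdot \frac{103}{98} - \frac{4487}{1453} = \frac{103}{21560} - \frac{4487}{1453} = - \frac{96590061}{31326680}$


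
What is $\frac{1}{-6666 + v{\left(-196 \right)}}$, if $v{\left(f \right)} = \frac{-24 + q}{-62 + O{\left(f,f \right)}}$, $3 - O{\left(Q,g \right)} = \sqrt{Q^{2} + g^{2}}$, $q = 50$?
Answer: $- \frac{61119529}{407421502024} + \frac{637 \sqrt{2}}{407421502024} \approx -0.00015001$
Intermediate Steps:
$O{\left(Q,g \right)} = 3 - \sqrt{Q^{2} + g^{2}}$
$v{\left(f \right)} = \frac{26}{-59 - \sqrt{2} \sqrt{f^{2}}}$ ($v{\left(f \right)} = \frac{-24 + 50}{-62 - \left(-3 + \sqrt{f^{2} + f^{2}}\right)} = \frac{26}{-62 - \left(-3 + \sqrt{2 f^{2}}\right)} = \frac{26}{-62 - \left(-3 + \sqrt{2} \sqrt{f^{2}}\right)} = \frac{26}{-59 - \sqrt{2} \sqrt{f^{2}}}$)
$\frac{1}{-6666 + v{\left(-196 \right)}} = \frac{1}{-6666 - \frac{26}{59 + \sqrt{2} \sqrt{\left(-196\right)^{2}}}} = \frac{1}{-6666 - \frac{26}{59 + \sqrt{2} \sqrt{38416}}} = \frac{1}{-6666 - \frac{26}{59 + \sqrt{2} \cdot 196}} = \frac{1}{-6666 - \frac{26}{59 + 196 \sqrt{2}}}$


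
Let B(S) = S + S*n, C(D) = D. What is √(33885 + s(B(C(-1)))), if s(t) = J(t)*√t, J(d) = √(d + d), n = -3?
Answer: √(33885 + 2*√2) ≈ 184.09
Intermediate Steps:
J(d) = √2*√d (J(d) = √(2*d) = √2*√d)
B(S) = -2*S (B(S) = S + S*(-3) = S - 3*S = -2*S)
s(t) = t*√2 (s(t) = (√2*√t)*√t = t*√2)
√(33885 + s(B(C(-1)))) = √(33885 + (-2*(-1))*√2) = √(33885 + 2*√2)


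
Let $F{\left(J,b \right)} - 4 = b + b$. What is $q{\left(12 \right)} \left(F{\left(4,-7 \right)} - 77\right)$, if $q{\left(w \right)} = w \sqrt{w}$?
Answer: $- 2088 \sqrt{3} \approx -3616.5$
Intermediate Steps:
$F{\left(J,b \right)} = 4 + 2 b$ ($F{\left(J,b \right)} = 4 + \left(b + b\right) = 4 + 2 b$)
$q{\left(w \right)} = w^{\frac{3}{2}}$
$q{\left(12 \right)} \left(F{\left(4,-7 \right)} - 77\right) = 12^{\frac{3}{2}} \left(\left(4 + 2 \left(-7\right)\right) - 77\right) = 24 \sqrt{3} \left(\left(4 - 14\right) - 77\right) = 24 \sqrt{3} \left(-10 - 77\right) = 24 \sqrt{3} \left(-87\right) = - 2088 \sqrt{3}$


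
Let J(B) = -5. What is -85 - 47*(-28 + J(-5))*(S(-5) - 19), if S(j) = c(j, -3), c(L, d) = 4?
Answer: -23350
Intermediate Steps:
S(j) = 4
-85 - 47*(-28 + J(-5))*(S(-5) - 19) = -85 - 47*(-28 - 5)*(4 - 19) = -85 - (-1551)*(-15) = -85 - 47*495 = -85 - 23265 = -23350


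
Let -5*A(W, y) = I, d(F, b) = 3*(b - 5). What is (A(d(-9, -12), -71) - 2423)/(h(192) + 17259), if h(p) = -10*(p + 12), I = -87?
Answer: -12028/76095 ≈ -0.15807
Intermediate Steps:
h(p) = -120 - 10*p (h(p) = -10*(12 + p) = -120 - 10*p)
d(F, b) = -15 + 3*b (d(F, b) = 3*(-5 + b) = -15 + 3*b)
A(W, y) = 87/5 (A(W, y) = -1/5*(-87) = 87/5)
(A(d(-9, -12), -71) - 2423)/(h(192) + 17259) = (87/5 - 2423)/((-120 - 10*192) + 17259) = -12028/(5*((-120 - 1920) + 17259)) = -12028/(5*(-2040 + 17259)) = -12028/5/15219 = -12028/5*1/15219 = -12028/76095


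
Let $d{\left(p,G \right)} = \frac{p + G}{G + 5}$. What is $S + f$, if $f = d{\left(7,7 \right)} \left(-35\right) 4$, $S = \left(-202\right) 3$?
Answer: $- \frac{2308}{3} \approx -769.33$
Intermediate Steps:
$S = -606$
$d{\left(p,G \right)} = \frac{G + p}{5 + G}$
$f = - \frac{490}{3}$ ($f = \frac{7 + 7}{5 + 7} \left(-35\right) 4 = \frac{1}{12} \cdot 14 \left(-35\right) 4 = \frac{7}{6} \left(-35\right) 4 = \left(- \frac{245}{6}\right) 4 = - \frac{490}{3} \approx -163.33$)
$S + f = -606 - \frac{490}{3} = - \frac{2308}{3}$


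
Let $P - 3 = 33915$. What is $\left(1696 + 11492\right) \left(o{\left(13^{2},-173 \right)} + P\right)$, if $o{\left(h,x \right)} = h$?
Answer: $449539356$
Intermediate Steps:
$P = 33918$ ($P = 3 + 33915 = 33918$)
$\left(1696 + 11492\right) \left(o{\left(13^{2},-173 \right)} + P\right) = \left(1696 + 11492\right) \left(13^{2} + 33918\right) = 13188 \left(169 + 33918\right) = 13188 \cdot 34087 = 449539356$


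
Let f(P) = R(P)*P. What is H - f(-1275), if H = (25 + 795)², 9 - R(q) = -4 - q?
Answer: -936650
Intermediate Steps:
R(q) = 13 + q (R(q) = 9 - (-4 - q) = 9 + (4 + q) = 13 + q)
f(P) = P*(13 + P) (f(P) = (13 + P)*P = P*(13 + P))
H = 672400 (H = 820² = 672400)
H - f(-1275) = 672400 - (-1275)*(13 - 1275) = 672400 - (-1275)*(-1262) = 672400 - 1*1609050 = 672400 - 1609050 = -936650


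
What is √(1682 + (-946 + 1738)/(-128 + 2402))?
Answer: √241654190/379 ≈ 41.016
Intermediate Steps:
√(1682 + (-946 + 1738)/(-128 + 2402)) = √(1682 + 792/2274) = √(1682 + 792*(1/2274)) = √(1682 + 132/379) = √(637610/379) = √241654190/379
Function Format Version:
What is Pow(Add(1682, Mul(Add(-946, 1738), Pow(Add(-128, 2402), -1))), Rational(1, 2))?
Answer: Mul(Rational(1, 379), Pow(241654190, Rational(1, 2))) ≈ 41.016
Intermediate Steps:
Pow(Add(1682, Mul(Add(-946, 1738), Pow(Add(-128, 2402), -1))), Rational(1, 2)) = Pow(Add(1682, Mul(792, Pow(2274, -1))), Rational(1, 2)) = Pow(Add(1682, Mul(792, Rational(1, 2274))), Rational(1, 2)) = Pow(Add(1682, Rational(132, 379)), Rational(1, 2)) = Pow(Rational(637610, 379), Rational(1, 2)) = Mul(Rational(1, 379), Pow(241654190, Rational(1, 2)))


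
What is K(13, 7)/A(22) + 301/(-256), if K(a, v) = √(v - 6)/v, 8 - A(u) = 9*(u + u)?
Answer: -204443/173824 ≈ -1.1761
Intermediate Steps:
A(u) = 8 - 18*u (A(u) = 8 - 9*(u + u) = 8 - 9*2*u = 8 - 18*u)
K(a, v) = √(-6 + v)/v
K(13, 7)/A(22) + 301/(-256) = (√(-6 + 7)/7)/(8 - 18*22) + 301/(-256) = (√1/7)/(8 - 396) + 301*(-1/256) = ((⅐)*1)/(-388) - 301/256 = (⅐)*(-1/388) - 301/256 = -1/2716 - 301/256 = -204443/173824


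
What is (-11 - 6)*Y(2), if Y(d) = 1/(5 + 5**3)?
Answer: -17/130 ≈ -0.13077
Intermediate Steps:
Y(d) = 1/130 (Y(d) = 1/(5 + 125) = 1/130)
(-11 - 6)*Y(2) = (-11 - 6)*(1/130) = -17*1/130 = -17/130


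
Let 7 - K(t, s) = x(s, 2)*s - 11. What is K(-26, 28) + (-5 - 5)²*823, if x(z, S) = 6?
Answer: 82150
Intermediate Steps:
K(t, s) = 18 - 6*s (K(t, s) = 7 - (6*s - 11) = 7 - (-11 + 6*s) = 7 + (11 - 6*s) = 18 - 6*s)
K(-26, 28) + (-5 - 5)²*823 = (18 - 6*28) + (-5 - 5)²*823 = (18 - 168) + (-10)²*823 = -150 + 100*823 = -150 + 82300 = 82150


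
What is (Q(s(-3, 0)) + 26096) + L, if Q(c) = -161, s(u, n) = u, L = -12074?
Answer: 13861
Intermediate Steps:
(Q(s(-3, 0)) + 26096) + L = (-161 + 26096) - 12074 = 25935 - 12074 = 13861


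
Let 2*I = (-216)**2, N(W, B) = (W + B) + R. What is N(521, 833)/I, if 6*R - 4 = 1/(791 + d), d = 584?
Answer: 11176001/192456000 ≈ 0.058070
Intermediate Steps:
R = 5501/8250 (R = 2/3 + 1/(6*(791 + 584)) = 2/3 + (1/6)/1375 = 2/3 + (1/6)*(1/1375) = 2/3 + 1/8250 = 5501/8250 ≈ 0.66679)
N(W, B) = 5501/8250 + B + W (N(W, B) = (W + B) + 5501/8250 = (B + W) + 5501/8250 = 5501/8250 + B + W)
I = 23328 (I = (1/2)*(-216)**2 = (1/2)*46656 = 23328)
N(521, 833)/I = (5501/8250 + 833 + 521)/23328 = (11176001/8250)*(1/23328) = 11176001/192456000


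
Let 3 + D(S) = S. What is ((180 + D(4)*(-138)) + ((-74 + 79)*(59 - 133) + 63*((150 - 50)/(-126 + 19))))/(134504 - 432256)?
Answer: 10349/7964866 ≈ 0.0012993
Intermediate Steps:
D(S) = -3 + S
((180 + D(4)*(-138)) + ((-74 + 79)*(59 - 133) + 63*((150 - 50)/(-126 + 19))))/(134504 - 432256) = ((180 + (-3 + 4)*(-138)) + ((-74 + 79)*(59 - 133) + 63*((150 - 50)/(-126 + 19))))/(134504 - 432256) = ((180 + 1*(-138)) + (5*(-74) + 63*(100/(-107))))/(-297752) = ((180 - 138) + (-370 + 63*(100*(-1/107))))*(-1/297752) = (42 + (-370 + 63*(-100/107)))*(-1/297752) = (42 + (-370 - 6300/107))*(-1/297752) = (42 - 45890/107)*(-1/297752) = -41396/107*(-1/297752) = 10349/7964866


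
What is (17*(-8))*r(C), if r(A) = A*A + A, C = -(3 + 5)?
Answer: -7616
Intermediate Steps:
C = -8 (C = -1*8 = -8)
r(A) = A + A² (r(A) = A² + A = A + A²)
(17*(-8))*r(C) = (17*(-8))*(-8*(1 - 8)) = -(-1088)*(-7) = -136*56 = -7616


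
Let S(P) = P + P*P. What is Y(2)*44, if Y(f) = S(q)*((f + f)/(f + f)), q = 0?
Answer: 0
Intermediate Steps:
S(P) = P + P**2
Y(f) = 0 (Y(f) = (0*(1 + 0))*((f + f)/(f + f)) = (0*1)*((2*f)/((2*f))) = 0*((2*f)*(1/(2*f))) = 0*1 = 0)
Y(2)*44 = 0*44 = 0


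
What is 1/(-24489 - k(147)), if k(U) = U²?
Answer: -1/46098 ≈ -2.1693e-5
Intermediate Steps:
1/(-24489 - k(147)) = 1/(-24489 - 1*147²) = 1/(-24489 - 1*21609) = 1/(-24489 - 21609) = 1/(-46098) = -1/46098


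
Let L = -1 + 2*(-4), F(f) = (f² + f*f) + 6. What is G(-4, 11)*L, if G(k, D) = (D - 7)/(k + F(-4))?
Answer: -18/17 ≈ -1.0588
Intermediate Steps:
F(f) = 6 + 2*f² (F(f) = (f² + f²) + 6 = 2*f² + 6 = 6 + 2*f²)
G(k, D) = (-7 + D)/(38 + k) (G(k, D) = (D - 7)/(k + (6 + 2*(-4)²)) = (-7 + D)/(k + (6 + 2*16)) = (-7 + D)/(k + (6 + 32)) = (-7 + D)/(k + 38) = (-7 + D)/(38 + k))
L = -9 (L = -1 - 8 = -9)
G(-4, 11)*L = ((-7 + 11)/(38 - 4))*(-9) = (4/34)*(-9) = ((1/34)*4)*(-9) = (2/17)*(-9) = -18/17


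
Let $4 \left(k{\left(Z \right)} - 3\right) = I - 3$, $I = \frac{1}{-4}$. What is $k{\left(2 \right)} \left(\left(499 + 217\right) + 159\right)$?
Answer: $\frac{30625}{16} \approx 1914.1$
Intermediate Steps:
$I = - \frac{1}{4} \approx -0.25$
$k{\left(Z \right)} = \frac{35}{16}$ ($k{\left(Z \right)} = 3 + \frac{- \frac{1}{4} - 3}{4} = 3 + \frac{1}{4} \left(- \frac{13}{4}\right) = 3 - \frac{13}{16} = \frac{35}{16}$)
$k{\left(2 \right)} \left(\left(499 + 217\right) + 159\right) = \frac{35 \left(\left(499 + 217\right) + 159\right)}{16} = \frac{35 \left(716 + 159\right)}{16} = \frac{35}{16} \cdot 875 = \frac{30625}{16}$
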